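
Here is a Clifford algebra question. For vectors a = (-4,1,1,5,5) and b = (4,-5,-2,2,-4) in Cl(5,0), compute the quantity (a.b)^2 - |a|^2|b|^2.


a . b = (-4)*4 + 1*(-5) + 1*(-2) + 5*2 + 5*(-4)
= -16 + (-5) + (-2) + 10 + (-20) = -33
|a|^2 = (-4)^2 + 1^2 + 1^2 + 5^2 + 5^2 = 68
|b|^2 = 4^2 + (-5)^2 + (-2)^2 + 2^2 + (-4)^2 = 65
(a.b)^2 = (-33)^2 = 1089
|a|^2 * |b|^2 = 68 * 65 = 4420
Result = 1089 - 4420 = -3331


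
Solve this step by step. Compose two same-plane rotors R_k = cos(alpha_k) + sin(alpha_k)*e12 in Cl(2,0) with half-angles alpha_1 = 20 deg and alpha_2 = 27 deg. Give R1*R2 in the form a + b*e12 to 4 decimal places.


Same-plane rotors commute and their half-angles add:
R1*R2 = cos(a1 + a2) + sin(a1 + a2)*e12.
a1 + a2 = 20 + 27 = 47 deg
cos(47 deg) = 0.6820
sin(47 deg) = 0.7314
R1*R2 = 0.6820 + 0.7314*e12


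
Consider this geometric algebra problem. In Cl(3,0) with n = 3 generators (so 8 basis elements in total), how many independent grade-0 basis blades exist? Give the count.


Number of grade-k basis blades in Cl(p,q) with n = p + q is C(n, k).
n = 3 + 0 = 3
C(3, 0) = 3! / (0! * 3!)
= 6 / (1 * 6)
= 1


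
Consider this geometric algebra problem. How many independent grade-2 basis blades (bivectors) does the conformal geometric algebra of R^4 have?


The conformal model of R^4 uses Cl(5,1) with m = 4 + 2 = 6 generators.
Number of grade-2 blades = C(m, 2) = C(6, 2)
= 6*5/2 = 15


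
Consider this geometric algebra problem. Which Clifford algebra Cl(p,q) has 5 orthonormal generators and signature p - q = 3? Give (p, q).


We need p + q = 5 and p - q = 3.
Adding: 2p = 5 + 3 = 8, so p = 4.
Then q = 5 - 4 = 1.
(p, q) = (4, 1)


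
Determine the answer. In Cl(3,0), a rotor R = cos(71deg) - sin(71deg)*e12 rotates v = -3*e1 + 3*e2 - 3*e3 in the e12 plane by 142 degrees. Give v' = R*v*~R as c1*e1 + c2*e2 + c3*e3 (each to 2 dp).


Rotor R = cos(71deg) - sin(71deg)*e12
Rotation angle theta = 2 * 71 = 142 degrees in the e12 plane (e1 -> e2).
The component perpendicular to the plane (e3) is invariant: v'_3 = v3 = -3.00
cos(142deg) = -0.7880, sin(142deg) = 0.6157
v'_1 = v1*cos(theta) - v2*sin(theta) = -3*(-0.7880) - 3*0.6157 = 0.52
v'_2 = v1*sin(theta) + v2*cos(theta) = -3*0.6157 + 3*(-0.7880) = -4.21
v' = 0.52*e1 - 4.21*e2 - 3.00*e3


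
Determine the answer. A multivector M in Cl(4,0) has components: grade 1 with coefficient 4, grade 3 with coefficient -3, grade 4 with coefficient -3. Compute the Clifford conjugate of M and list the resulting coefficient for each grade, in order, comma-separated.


Clifford conjugate sign for grade k: (-1)^(k(k+1)/2)
Grade 1: (-1)^(1*2/2) = (-1)^1 = -1, coeff 4 -> -4
Grade 3: (-1)^(3*4/2) = (-1)^6 = 1, coeff -3 -> -3
Grade 4: (-1)^(4*5/2) = (-1)^10 = 1, coeff -3 -> -3
Conjugated coefficients: -4, -3, -3


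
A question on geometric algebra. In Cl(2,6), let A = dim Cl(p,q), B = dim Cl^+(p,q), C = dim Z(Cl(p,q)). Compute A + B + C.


n = 2 + 6 = 8
Total dim = 2^8 = 256
Even subalgebra dim = 2^7 = 128
n is even, so center dim = 1
Sum = 256 + 128 + 1 = 385


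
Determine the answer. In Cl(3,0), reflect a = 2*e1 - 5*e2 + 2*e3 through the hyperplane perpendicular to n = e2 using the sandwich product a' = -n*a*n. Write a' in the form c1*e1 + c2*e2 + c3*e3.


Reflection formula: a' = -n*a*n, with n = e2 (unit vector, n^2 = 1).
For reflection through hyperplane perp to e2:
The component along e2 flips sign, others stay.
a = (2, -5, 2)
a' = (2, 5, 2)
a' = 2*e1 + 5*e2 + 2*e3


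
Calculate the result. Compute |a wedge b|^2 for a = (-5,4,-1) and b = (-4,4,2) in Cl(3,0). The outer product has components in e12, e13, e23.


a wedge b = (a1*b2 - a2*b1)*e12 + (a1*b3 - a3*b1)*e13 + (a2*b3 - a3*b2)*e23
e12 coeff: (-5)*4 - 4*(-4) = -20 - (-16) = -4
e13 coeff: (-5)*2 - (-1)*(-4) = -10 - 4 = -14
e23 coeff: 4*2 - (-1)*4 = 8 - (-4) = 12
|a wedge b|^2 = (-4)^2 + (-14)^2 + 12^2
= 16 + 196 + 144
= 356


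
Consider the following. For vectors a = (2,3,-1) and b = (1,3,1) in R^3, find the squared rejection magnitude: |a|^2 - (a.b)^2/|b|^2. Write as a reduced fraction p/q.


|a|^2 = 2^2 + 3^2 + (-1)^2 = 14
|b|^2 = 1^2 + 3^2 + 1^2 = 11
a . b = 2*1 + 3*3 + (-1)*1 = 10
(a.b)^2 = 10^2 = 100
|rej|^2 = 14 - 100/11
= (154 - 100)/11
= 54/11
In lowest terms: 54/11


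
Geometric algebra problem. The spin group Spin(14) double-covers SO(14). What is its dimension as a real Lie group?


Spin(n) double-covers SO(n); both have Lie algebra so(n) of dimension n(n-1)/2.
n = 14
n(n-1) = 14 * 13 = 182
dim Spin(14) = 182/2 = 91


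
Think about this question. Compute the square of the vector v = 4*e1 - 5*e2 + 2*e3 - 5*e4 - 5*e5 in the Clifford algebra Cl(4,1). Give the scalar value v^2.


v^2 = sum of c_i^2 * e_i^2
Positive signature terms (e_i^2 = +1): 4^2 + (-5)^2 + 2^2 + (-5)^2 = 70
Negative signature terms (e_j^2 = -1): (-5)^2 = 25
v^2 = 70 - 25 = 45


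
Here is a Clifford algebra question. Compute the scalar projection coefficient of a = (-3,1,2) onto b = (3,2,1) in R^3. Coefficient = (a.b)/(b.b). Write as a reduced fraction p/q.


Projection coefficient = (a . b) / (b . b)
a . b = (-3)*3 + 1*2 + 2*1
= -9 + 2 + 2 = -5
b . b = 3^2 + 2^2 + 1^2
= 9 + 4 + 1 = 14
Coefficient = -5/14
In lowest terms: -5/14


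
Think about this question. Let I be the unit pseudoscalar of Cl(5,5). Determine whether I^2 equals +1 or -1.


The pseudoscalar I = e1...e_n (product of all n generators) of Cl(p,q) satisfies I^2 = (-1)^(q + n(n-1)/2).
p = 5, q = 5, n = p + q = 10
n(n-1)/2 = 10 * 9 / 2 = 45
Exponent = q + n(n-1)/2 = 5 + 45 = 50
I^2 = (-1)^50 = +1


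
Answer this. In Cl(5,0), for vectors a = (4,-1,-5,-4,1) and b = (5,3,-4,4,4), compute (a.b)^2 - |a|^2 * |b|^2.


a . b = 4*5 + (-1)*3 + (-5)*(-4) + (-4)*4 + 1*4
= 20 + (-3) + 20 + (-16) + 4 = 25
|a|^2 = 4^2 + (-1)^2 + (-5)^2 + (-4)^2 + 1^2 = 59
|b|^2 = 5^2 + 3^2 + (-4)^2 + 4^2 + 4^2 = 82
(a.b)^2 = 25^2 = 625
|a|^2 * |b|^2 = 59 * 82 = 4838
Result = 625 - 4838 = -4213


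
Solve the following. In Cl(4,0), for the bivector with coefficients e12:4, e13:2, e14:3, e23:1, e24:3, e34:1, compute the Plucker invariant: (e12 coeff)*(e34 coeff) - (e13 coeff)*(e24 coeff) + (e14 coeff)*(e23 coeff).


Plucker relation: af - be + cd
a*f = 4*1 = 4
b*e = 2*3 = 6
c*d = 3*1 = 3
af - be + cd = 4 - 6 + 3
= 1


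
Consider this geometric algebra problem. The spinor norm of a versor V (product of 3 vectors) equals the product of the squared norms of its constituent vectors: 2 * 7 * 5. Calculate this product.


Spinor norm N(V) = |v1|^2 * |v2|^2 * ... * |v3|^2
= 2 * 7 * 5
Running product: 2, 14, 70
N(V) = 70


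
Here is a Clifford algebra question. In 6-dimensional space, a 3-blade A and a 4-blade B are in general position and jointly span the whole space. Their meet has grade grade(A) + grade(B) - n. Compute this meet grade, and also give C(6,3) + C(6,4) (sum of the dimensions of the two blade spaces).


Meet grade = grade(A) + grade(B) - n
= 3 + 4 - 6 = 1
C(6,3) = 20
C(6,4) = 15
dim_A + dim_B = 20 + 15 = 35


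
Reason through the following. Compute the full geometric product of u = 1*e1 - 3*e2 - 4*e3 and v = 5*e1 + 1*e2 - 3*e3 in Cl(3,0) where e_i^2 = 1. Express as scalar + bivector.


In Cl(3,0): e_i^2 = 1, e_ie_j = -e_je_i for i != j.
Scalar part = u . v = 1*5 + (-3)*1 + (-4)*(-3)
= 5 + (-3) + 12 = 14
e12 coeff = 1*1 - (-3)*5 = 1 - (-15) = 16
e13 coeff = 1*(-3) - (-4)*5 = -3 - (-20) = 17
e23 coeff = (-3)*(-3) - (-4)*1 = 9 - (-4) = 13
uv = 14 + 16*e12 + 17*e13 + 13*e23


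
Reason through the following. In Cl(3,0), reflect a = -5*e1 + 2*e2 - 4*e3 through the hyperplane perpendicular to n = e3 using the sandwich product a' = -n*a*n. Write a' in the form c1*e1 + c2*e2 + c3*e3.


Reflection formula: a' = -n*a*n, with n = e3 (unit vector, n^2 = 1).
For reflection through hyperplane perp to e3:
The component along e3 flips sign, others stay.
a = (-5, 2, -4)
a' = (-5, 2, 4)
a' = -5*e1 + 2*e2 + 4*e3


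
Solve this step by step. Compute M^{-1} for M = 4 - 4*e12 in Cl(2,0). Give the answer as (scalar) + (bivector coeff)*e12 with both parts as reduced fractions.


M = 4 - 4*e12, where e12^2 = -1.
Since M commutes with its reverse ~M = a - b*e12, M * ~M = a^2 - b^2*e12^2 = a^2 + b^2.
So M^{-1} = ~M / (a^2 + b^2) = (a - b*e12)/(a^2 + b^2).
a^2 + b^2 = 16 + 16 = 32
Scalar part = 4/32 = 1/8
Bivector coeff = 4/32 = 1/8
M^{-1} = 1/8 + 1/8*e12


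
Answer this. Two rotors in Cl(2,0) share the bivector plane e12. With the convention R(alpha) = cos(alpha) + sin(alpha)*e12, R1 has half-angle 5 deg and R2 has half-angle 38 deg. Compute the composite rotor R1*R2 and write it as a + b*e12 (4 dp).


Same-plane rotors commute and their half-angles add:
R1*R2 = cos(a1 + a2) + sin(a1 + a2)*e12.
a1 + a2 = 5 + 38 = 43 deg
cos(43 deg) = 0.7314
sin(43 deg) = 0.6820
R1*R2 = 0.7314 + 0.6820*e12


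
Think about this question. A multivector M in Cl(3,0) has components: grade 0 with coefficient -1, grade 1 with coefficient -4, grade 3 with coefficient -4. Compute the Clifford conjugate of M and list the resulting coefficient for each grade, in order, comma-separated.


Clifford conjugate sign for grade k: (-1)^(k(k+1)/2)
Grade 0: (-1)^(0*1/2) = (-1)^0 = 1, coeff -1 -> -1
Grade 1: (-1)^(1*2/2) = (-1)^1 = -1, coeff -4 -> 4
Grade 3: (-1)^(3*4/2) = (-1)^6 = 1, coeff -4 -> -4
Conjugated coefficients: -1, 4, -4


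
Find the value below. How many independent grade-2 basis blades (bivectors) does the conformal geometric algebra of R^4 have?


The conformal model of R^4 uses Cl(5,1) with m = 4 + 2 = 6 generators.
Number of grade-2 blades = C(m, 2) = C(6, 2)
= 6*5/2 = 15


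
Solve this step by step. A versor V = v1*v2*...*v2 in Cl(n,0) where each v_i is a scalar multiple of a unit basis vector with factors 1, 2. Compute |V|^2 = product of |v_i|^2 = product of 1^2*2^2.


Each vector v_i has |v_i|^2 = s_i^2
Squared scales: 1^2 = 1, 2^2 = 4
|V|^2 = 1 * 4
= 4


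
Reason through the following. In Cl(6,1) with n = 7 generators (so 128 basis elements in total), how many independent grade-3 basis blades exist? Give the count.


Number of grade-k basis blades in Cl(p,q) with n = p + q is C(n, k).
n = 6 + 1 = 7
C(7, 3) = 7! / (3! * 4!)
= 5040 / (6 * 24)
= 35


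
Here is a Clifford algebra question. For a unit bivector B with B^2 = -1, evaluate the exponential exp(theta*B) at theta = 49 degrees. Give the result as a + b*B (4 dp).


For a unit bivector B with B^2 = -1, the exponential series gives
e^(theta*B) = cos(theta) + sin(theta)*B (the GA analogue of Euler's formula).
theta = 49 degrees = 0.855211 rad
cos(49 deg) = 0.6561
sin(49 deg) = 0.7547
exp(theta*B) = 0.6561 + 0.7547*B


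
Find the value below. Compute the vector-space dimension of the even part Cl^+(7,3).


Even subalgebra dimension = 2^(n-1)
n = 7 + 3 = 10
2^(10 - 1) = 2^9 = 512
Verification: sum of C(10,k) for even k = 1 + 45 + 210 + 210 + 45 + 1 = 512
Result = 512


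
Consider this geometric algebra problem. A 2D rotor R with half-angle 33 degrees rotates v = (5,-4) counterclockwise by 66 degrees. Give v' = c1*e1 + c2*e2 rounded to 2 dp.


Rotor R = cos(33deg) - sin(33deg)*e12
Rotation angle theta = 2 * 33 = 66 degrees
v' = R*v*~R rotates v by theta.
cos(66deg) = 0.4067, sin(66deg) = 0.9135
v'_1 = 5*cos(66deg) - (-4)*sin(66deg)
= 5*0.4067 - (-4)*0.9135
= 5.69
v'_2 = 5*sin(66deg) + (-4)*cos(66deg)
= 5*0.9135 + (-4)*0.4067
= 2.94
v' = 5.69*e1 + 2.94*e2


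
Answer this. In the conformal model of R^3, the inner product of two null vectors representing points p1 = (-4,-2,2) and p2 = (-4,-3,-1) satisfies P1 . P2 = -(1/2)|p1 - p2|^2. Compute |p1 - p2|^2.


p1 - p2 = (0, 1, 3)
|p1 - p2|^2 = 0^2 + 1^2 + 3^2
= 0 + 1 + 9
= 10


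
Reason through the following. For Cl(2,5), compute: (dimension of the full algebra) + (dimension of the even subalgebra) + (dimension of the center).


n = 2 + 5 = 7
Total dim = 2^7 = 128
Even subalgebra dim = 2^6 = 64
n is odd, so center dim = 2
Sum = 128 + 64 + 2 = 194


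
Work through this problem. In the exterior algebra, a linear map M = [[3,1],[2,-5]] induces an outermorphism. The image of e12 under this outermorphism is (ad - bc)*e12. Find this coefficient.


The outermorphism of a linear map f sends e1^e2 to f(e1)^f(e2).
f(e1) = 3*e1 + 2*e2
f(e2) = 1*e1 - 5*e2
f(e1) ^ f(e2) = (3*e1 + 2*e2) ^ (1*e1 - 5*e2)
= 3*(-5)*e12 + 2*1*e21
= (-15 - 2)*e12
= -17*e12
Coefficient = -17


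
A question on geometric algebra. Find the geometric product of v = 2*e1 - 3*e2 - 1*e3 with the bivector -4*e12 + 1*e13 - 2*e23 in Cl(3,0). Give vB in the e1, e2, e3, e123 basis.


vB has grade-1 (vector) and grade-3 (trivector) parts: vB = (v _| B) + (v ^ B).
Vector part <vB>_1:
  e1: -v2*b12 - v3*b13 = -(-3)*(-4) - (-1)*(1) = -11
  e2: v1*b12 - v3*b23 = (2)*(-4) - (-1)*(-2) = -10
  e3: v1*b13 + v2*b23 = (2)*(1) + (-3)*(-2) = 8
Trivector part <vB>_3:
  e123: v1*b23 - v2*b13 + v3*b12 = (2)*(-2) - (-3)*(1) + (-1)*(-4) = 3
vB = -11*e1 - 10*e2 + 8*e3 + 3*e123


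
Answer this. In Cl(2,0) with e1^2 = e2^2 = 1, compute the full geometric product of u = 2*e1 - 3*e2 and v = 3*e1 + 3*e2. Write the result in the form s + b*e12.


Expand: (2*e1 - 3*e2)(3*e1 + 3*e2)
= 2*3*e1e1 + 2*3*e1e2 + (-3)*3*e2e1 + (-3)*3*e2e2
Using e1^2 = e2^2 = 1, e2e1 = -e1e2:
Scalar part s = 2*3 + (-3)*3 = 6 + (-9) = -3
Bivector part b = 2*3 - (-3)*3 = 6 - (-9) = 15
uv = -3 + 15*e12


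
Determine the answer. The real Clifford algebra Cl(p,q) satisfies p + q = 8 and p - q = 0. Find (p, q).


We need p + q = 8 and p - q = 0.
Adding: 2p = 8 + 0 = 8, so p = 4.
Then q = 8 - 4 = 4.
(p, q) = (4, 4)


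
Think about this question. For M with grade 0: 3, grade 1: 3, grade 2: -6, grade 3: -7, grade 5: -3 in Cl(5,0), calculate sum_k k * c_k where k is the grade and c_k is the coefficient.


Grade-weighted sum = sum of grade_k * coefficient_k
0*3 = 0
1*3 = 3
2*(-6) = -12
3*(-7) = -21
5*(-3) = -15
Total = 0 + 3 + (-12) + (-21) + (-15) = -45


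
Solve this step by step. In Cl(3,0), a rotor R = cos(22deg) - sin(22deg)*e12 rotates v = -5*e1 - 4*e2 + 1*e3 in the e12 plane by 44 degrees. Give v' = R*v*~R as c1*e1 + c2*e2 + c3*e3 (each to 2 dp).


Rotor R = cos(22deg) - sin(22deg)*e12
Rotation angle theta = 2 * 22 = 44 degrees in the e12 plane (e1 -> e2).
The component perpendicular to the plane (e3) is invariant: v'_3 = v3 = 1.00
cos(44deg) = 0.7193, sin(44deg) = 0.6947
v'_1 = v1*cos(theta) - v2*sin(theta) = -5*0.7193 - (-4)*0.6947 = -0.82
v'_2 = v1*sin(theta) + v2*cos(theta) = -5*0.6947 + (-4)*0.7193 = -6.35
v' = -0.82*e1 - 6.35*e2 + 1.00*e3


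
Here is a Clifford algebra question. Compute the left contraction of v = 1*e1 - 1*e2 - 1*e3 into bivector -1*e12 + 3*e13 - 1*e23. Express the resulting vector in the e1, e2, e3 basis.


Left contraction v _| B = <vB>_1 (grade-1 part of the geometric product vB).
Using e1_|e12 = e2, e2_|e12 = -e1, e1_|e13 = e3, e3_|e13 = -e1, e2_|e23 = e3, e3_|e23 = -e2:
e1 coeff: -v2*b12 - v3*b13 = -(-1)*(-1) - (-1)*(3) = 2
e2 coeff: v1*b12 - v3*b23 = (1)*(-1) - (-1)*(-1) = -2
e3 coeff: v1*b13 + v2*b23 = (1)*(3) + (-1)*(-1) = 4
v _| B = 2*e1 - 2*e2 + 4*e3


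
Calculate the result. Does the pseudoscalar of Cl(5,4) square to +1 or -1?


The pseudoscalar I = e1...e_n (product of all n generators) of Cl(p,q) satisfies I^2 = (-1)^(q + n(n-1)/2).
p = 5, q = 4, n = p + q = 9
n(n-1)/2 = 9 * 8 / 2 = 36
Exponent = q + n(n-1)/2 = 4 + 36 = 40
I^2 = (-1)^40 = +1


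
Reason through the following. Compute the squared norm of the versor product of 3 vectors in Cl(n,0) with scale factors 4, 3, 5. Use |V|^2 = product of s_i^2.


Each vector v_i has |v_i|^2 = s_i^2
Squared scales: 4^2 = 16, 3^2 = 9, 5^2 = 25
|V|^2 = 16 * 9 * 25
= 3600


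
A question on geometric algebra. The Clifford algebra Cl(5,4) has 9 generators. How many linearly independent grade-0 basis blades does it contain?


Number of grade-k basis blades in Cl(p,q) with n = p + q is C(n, k).
n = 5 + 4 = 9
C(9, 0) = 9! / (0! * 9!)
= 362880 / (1 * 362880)
= 1


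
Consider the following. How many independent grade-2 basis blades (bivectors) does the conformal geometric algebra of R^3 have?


The conformal model of R^3 uses Cl(4,1) with m = 3 + 2 = 5 generators.
Number of grade-2 blades = C(m, 2) = C(5, 2)
= 5*4/2 = 10


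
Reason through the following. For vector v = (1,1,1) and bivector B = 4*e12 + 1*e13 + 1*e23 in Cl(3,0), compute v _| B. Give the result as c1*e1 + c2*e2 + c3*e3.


Left contraction v _| B = <vB>_1 (grade-1 part of the geometric product vB).
Using e1_|e12 = e2, e2_|e12 = -e1, e1_|e13 = e3, e3_|e13 = -e1, e2_|e23 = e3, e3_|e23 = -e2:
e1 coeff: -v2*b12 - v3*b13 = -(1)*(4) - (1)*(1) = -5
e2 coeff: v1*b12 - v3*b23 = (1)*(4) - (1)*(1) = 3
e3 coeff: v1*b13 + v2*b23 = (1)*(1) + (1)*(1) = 2
v _| B = -5*e1 + 3*e2 + 2*e3


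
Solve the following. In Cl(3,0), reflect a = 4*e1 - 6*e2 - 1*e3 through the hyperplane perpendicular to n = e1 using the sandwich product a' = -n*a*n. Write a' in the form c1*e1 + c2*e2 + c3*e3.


Reflection formula: a' = -n*a*n, with n = e1 (unit vector, n^2 = 1).
For reflection through hyperplane perp to e1:
The component along e1 flips sign, others stay.
a = (4, -6, -1)
a' = (-4, -6, -1)
a' = -4*e1 - 6*e2 - 1*e3


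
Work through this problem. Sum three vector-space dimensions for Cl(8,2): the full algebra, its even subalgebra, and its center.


n = 8 + 2 = 10
Total dim = 2^10 = 1024
Even subalgebra dim = 2^9 = 512
n is even, so center dim = 1
Sum = 1024 + 512 + 1 = 1537


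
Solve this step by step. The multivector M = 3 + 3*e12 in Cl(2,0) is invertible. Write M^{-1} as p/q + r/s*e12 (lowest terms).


M = 3 + 3*e12, where e12^2 = -1.
Since M commutes with its reverse ~M = a - b*e12, M * ~M = a^2 - b^2*e12^2 = a^2 + b^2.
So M^{-1} = ~M / (a^2 + b^2) = (a - b*e12)/(a^2 + b^2).
a^2 + b^2 = 9 + 9 = 18
Scalar part = 3/18 = 1/6
Bivector coeff = -3/18 = -1/6
M^{-1} = 1/6 - 1/6*e12


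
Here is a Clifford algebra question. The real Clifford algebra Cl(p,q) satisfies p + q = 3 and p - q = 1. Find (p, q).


We need p + q = 3 and p - q = 1.
Adding: 2p = 3 + 1 = 4, so p = 2.
Then q = 3 - 2 = 1.
(p, q) = (2, 1)


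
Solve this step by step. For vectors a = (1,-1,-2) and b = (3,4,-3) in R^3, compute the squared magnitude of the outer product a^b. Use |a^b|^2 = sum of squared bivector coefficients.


a wedge b = (a1*b2 - a2*b1)*e12 + (a1*b3 - a3*b1)*e13 + (a2*b3 - a3*b2)*e23
e12 coeff: 1*4 - (-1)*3 = 4 - (-3) = 7
e13 coeff: 1*(-3) - (-2)*3 = -3 - (-6) = 3
e23 coeff: (-1)*(-3) - (-2)*4 = 3 - (-8) = 11
|a wedge b|^2 = 7^2 + 3^2 + 11^2
= 49 + 9 + 121
= 179


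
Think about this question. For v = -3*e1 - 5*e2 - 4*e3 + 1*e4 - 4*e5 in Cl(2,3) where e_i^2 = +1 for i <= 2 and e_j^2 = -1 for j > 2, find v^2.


v^2 = sum of c_i^2 * e_i^2
Positive signature terms (e_i^2 = +1): (-3)^2 + (-5)^2 = 34
Negative signature terms (e_j^2 = -1): (-4)^2 + 1^2 + (-4)^2 = 33
v^2 = 34 - 33 = 1


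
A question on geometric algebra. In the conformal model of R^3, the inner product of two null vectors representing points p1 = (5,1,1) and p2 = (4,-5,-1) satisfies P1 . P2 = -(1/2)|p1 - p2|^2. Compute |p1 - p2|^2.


p1 - p2 = (1, 6, 2)
|p1 - p2|^2 = 1^2 + 6^2 + 2^2
= 1 + 36 + 4
= 41


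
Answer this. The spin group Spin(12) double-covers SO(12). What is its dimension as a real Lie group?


Spin(n) double-covers SO(n); both have Lie algebra so(n) of dimension n(n-1)/2.
n = 12
n(n-1) = 12 * 11 = 132
dim Spin(12) = 132/2 = 66


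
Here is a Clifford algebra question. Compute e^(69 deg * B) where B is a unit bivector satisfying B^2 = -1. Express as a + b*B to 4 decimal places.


For a unit bivector B with B^2 = -1, the exponential series gives
e^(theta*B) = cos(theta) + sin(theta)*B (the GA analogue of Euler's formula).
theta = 69 degrees = 1.204277 rad
cos(69 deg) = 0.3584
sin(69 deg) = 0.9336
exp(theta*B) = 0.3584 + 0.9336*B


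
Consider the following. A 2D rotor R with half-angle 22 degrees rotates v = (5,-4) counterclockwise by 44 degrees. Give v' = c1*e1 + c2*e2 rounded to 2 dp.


Rotor R = cos(22deg) - sin(22deg)*e12
Rotation angle theta = 2 * 22 = 44 degrees
v' = R*v*~R rotates v by theta.
cos(44deg) = 0.7193, sin(44deg) = 0.6947
v'_1 = 5*cos(44deg) - (-4)*sin(44deg)
= 5*0.7193 - (-4)*0.6947
= 6.38
v'_2 = 5*sin(44deg) + (-4)*cos(44deg)
= 5*0.6947 + (-4)*0.7193
= 0.60
v' = 6.38*e1 + 0.60*e2


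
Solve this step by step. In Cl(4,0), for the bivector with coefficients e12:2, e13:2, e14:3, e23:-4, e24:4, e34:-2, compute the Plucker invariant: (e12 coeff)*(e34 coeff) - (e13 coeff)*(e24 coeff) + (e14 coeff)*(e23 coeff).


Plucker relation: af - be + cd
a*f = 2*(-2) = -4
b*e = 2*4 = 8
c*d = 3*(-4) = -12
af - be + cd = -4 - 8 + (-12)
= -24


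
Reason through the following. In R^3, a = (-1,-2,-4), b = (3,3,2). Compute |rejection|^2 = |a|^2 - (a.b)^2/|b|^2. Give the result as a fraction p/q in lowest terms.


|a|^2 = (-1)^2 + (-2)^2 + (-4)^2 = 21
|b|^2 = 3^2 + 3^2 + 2^2 = 22
a . b = (-1)*3 + (-2)*3 + (-4)*2 = -17
(a.b)^2 = (-17)^2 = 289
|rej|^2 = 21 - 289/22
= (462 - 289)/22
= 173/22
In lowest terms: 173/22


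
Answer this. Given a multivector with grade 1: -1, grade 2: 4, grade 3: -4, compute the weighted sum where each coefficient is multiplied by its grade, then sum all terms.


Grade-weighted sum = sum of grade_k * coefficient_k
1*(-1) = -1
2*4 = 8
3*(-4) = -12
Total = -1 + 8 + (-12) = -5


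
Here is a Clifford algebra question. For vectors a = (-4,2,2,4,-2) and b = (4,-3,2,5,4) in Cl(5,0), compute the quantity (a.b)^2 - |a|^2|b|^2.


a . b = (-4)*4 + 2*(-3) + 2*2 + 4*5 + (-2)*4
= -16 + (-6) + 4 + 20 + (-8) = -6
|a|^2 = (-4)^2 + 2^2 + 2^2 + 4^2 + (-2)^2 = 44
|b|^2 = 4^2 + (-3)^2 + 2^2 + 5^2 + 4^2 = 70
(a.b)^2 = (-6)^2 = 36
|a|^2 * |b|^2 = 44 * 70 = 3080
Result = 36 - 3080 = -3044


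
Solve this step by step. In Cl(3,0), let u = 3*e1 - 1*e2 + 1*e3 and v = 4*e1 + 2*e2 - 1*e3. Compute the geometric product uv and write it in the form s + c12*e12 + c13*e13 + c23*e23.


In Cl(3,0): e_i^2 = 1, e_ie_j = -e_je_i for i != j.
Scalar part = u . v = 3*4 + (-1)*2 + 1*(-1)
= 12 + (-2) + (-1) = 9
e12 coeff = 3*2 - (-1)*4 = 6 - (-4) = 10
e13 coeff = 3*(-1) - 1*4 = -3 - 4 = -7
e23 coeff = (-1)*(-1) - 1*2 = 1 - 2 = -1
uv = 9 + 10*e12 - 7*e13 - 1*e23


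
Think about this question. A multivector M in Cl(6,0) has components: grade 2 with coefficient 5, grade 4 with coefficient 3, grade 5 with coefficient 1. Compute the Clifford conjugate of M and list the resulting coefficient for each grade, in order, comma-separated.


Clifford conjugate sign for grade k: (-1)^(k(k+1)/2)
Grade 2: (-1)^(2*3/2) = (-1)^3 = -1, coeff 5 -> -5
Grade 4: (-1)^(4*5/2) = (-1)^10 = 1, coeff 3 -> 3
Grade 5: (-1)^(5*6/2) = (-1)^15 = -1, coeff 1 -> -1
Conjugated coefficients: -5, 3, -1


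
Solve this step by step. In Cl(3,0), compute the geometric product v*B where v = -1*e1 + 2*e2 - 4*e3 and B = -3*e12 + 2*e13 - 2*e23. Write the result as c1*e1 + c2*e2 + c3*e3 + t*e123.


vB has grade-1 (vector) and grade-3 (trivector) parts: vB = (v _| B) + (v ^ B).
Vector part <vB>_1:
  e1: -v2*b12 - v3*b13 = -(2)*(-3) - (-4)*(2) = 14
  e2: v1*b12 - v3*b23 = (-1)*(-3) - (-4)*(-2) = -5
  e3: v1*b13 + v2*b23 = (-1)*(2) + (2)*(-2) = -6
Trivector part <vB>_3:
  e123: v1*b23 - v2*b13 + v3*b12 = (-1)*(-2) - (2)*(2) + (-4)*(-3) = 10
vB = 14*e1 - 5*e2 - 6*e3 + 10*e123


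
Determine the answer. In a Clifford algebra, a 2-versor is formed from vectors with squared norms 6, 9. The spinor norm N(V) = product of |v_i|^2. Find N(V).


Spinor norm N(V) = |v1|^2 * |v2|^2 * ... * |v2|^2
= 6 * 9
Running product: 6, 54
N(V) = 54


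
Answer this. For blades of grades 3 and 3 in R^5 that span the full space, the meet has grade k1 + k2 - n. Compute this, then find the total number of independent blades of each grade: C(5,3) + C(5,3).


Meet grade = grade(A) + grade(B) - n
= 3 + 3 - 5 = 1
C(5,3) = 10
C(5,3) = 10
dim_A + dim_B = 10 + 10 = 20


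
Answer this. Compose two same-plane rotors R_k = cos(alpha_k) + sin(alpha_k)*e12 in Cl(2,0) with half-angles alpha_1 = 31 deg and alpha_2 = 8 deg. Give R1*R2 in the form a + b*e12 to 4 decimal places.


Same-plane rotors commute and their half-angles add:
R1*R2 = cos(a1 + a2) + sin(a1 + a2)*e12.
a1 + a2 = 31 + 8 = 39 deg
cos(39 deg) = 0.7771
sin(39 deg) = 0.6293
R1*R2 = 0.7771 + 0.6293*e12


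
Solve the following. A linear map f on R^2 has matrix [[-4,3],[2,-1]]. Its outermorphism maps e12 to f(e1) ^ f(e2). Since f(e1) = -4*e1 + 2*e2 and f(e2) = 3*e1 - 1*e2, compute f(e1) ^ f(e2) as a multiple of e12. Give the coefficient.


The outermorphism of a linear map f sends e1^e2 to f(e1)^f(e2).
f(e1) = -4*e1 + 2*e2
f(e2) = 3*e1 - 1*e2
f(e1) ^ f(e2) = (-4*e1 + 2*e2) ^ (3*e1 - 1*e2)
= (-4)*(-1)*e12 + 2*3*e21
= (4 - 6)*e12
= -2*e12
Coefficient = -2


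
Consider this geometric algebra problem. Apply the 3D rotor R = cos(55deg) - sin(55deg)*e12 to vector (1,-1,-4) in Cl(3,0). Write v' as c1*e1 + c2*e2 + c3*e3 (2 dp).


Rotor R = cos(55deg) - sin(55deg)*e12
Rotation angle theta = 2 * 55 = 110 degrees in the e12 plane (e1 -> e2).
The component perpendicular to the plane (e3) is invariant: v'_3 = v3 = -4.00
cos(110deg) = -0.3420, sin(110deg) = 0.9397
v'_1 = v1*cos(theta) - v2*sin(theta) = 1*(-0.3420) - (-1)*0.9397 = 0.60
v'_2 = v1*sin(theta) + v2*cos(theta) = 1*0.9397 + (-1)*(-0.3420) = 1.28
v' = 0.60*e1 + 1.28*e2 - 4.00*e3


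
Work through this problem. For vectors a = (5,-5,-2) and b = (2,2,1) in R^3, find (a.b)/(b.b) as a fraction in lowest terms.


Projection coefficient = (a . b) / (b . b)
a . b = 5*2 + (-5)*2 + (-2)*1
= 10 + (-10) + (-2) = -2
b . b = 2^2 + 2^2 + 1^2
= 4 + 4 + 1 = 9
Coefficient = -2/9
In lowest terms: -2/9


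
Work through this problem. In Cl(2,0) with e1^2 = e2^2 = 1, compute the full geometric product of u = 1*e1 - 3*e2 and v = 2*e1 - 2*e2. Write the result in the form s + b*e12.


Expand: (1*e1 - 3*e2)(2*e1 - 2*e2)
= 1*2*e1e1 + 1*(-2)*e1e2 + (-3)*2*e2e1 + (-3)*(-2)*e2e2
Using e1^2 = e2^2 = 1, e2e1 = -e1e2:
Scalar part s = 1*2 + (-3)*(-2) = 2 + 6 = 8
Bivector part b = 1*(-2) - (-3)*2 = -2 - (-6) = 4
uv = 8 + 4*e12


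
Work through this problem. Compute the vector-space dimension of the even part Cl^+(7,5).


Even subalgebra dimension = 2^(n-1)
n = 7 + 5 = 12
2^(12 - 1) = 2^11 = 2048
Verification: sum of C(12,k) for even k = 1 + 66 + 495 + 924 + 495 + 66 + 1 = 2048
Result = 2048


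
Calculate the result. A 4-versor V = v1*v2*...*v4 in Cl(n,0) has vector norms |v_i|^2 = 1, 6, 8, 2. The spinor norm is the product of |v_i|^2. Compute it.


Spinor norm N(V) = |v1|^2 * |v2|^2 * ... * |v4|^2
= 1 * 6 * 8 * 2
Running product: 1, 6, 48, 96
N(V) = 96


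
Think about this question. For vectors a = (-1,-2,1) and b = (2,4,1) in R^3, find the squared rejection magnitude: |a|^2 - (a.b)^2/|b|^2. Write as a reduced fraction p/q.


|a|^2 = (-1)^2 + (-2)^2 + 1^2 = 6
|b|^2 = 2^2 + 4^2 + 1^2 = 21
a . b = (-1)*2 + (-2)*4 + 1*1 = -9
(a.b)^2 = (-9)^2 = 81
|rej|^2 = 6 - 81/21
= (126 - 81)/21
= 45/21
In lowest terms: 15/7


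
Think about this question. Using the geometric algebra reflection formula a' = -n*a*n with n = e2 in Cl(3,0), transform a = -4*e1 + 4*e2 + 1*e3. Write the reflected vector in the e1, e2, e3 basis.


Reflection formula: a' = -n*a*n, with n = e2 (unit vector, n^2 = 1).
For reflection through hyperplane perp to e2:
The component along e2 flips sign, others stay.
a = (-4, 4, 1)
a' = (-4, -4, 1)
a' = -4*e1 - 4*e2 + 1*e3


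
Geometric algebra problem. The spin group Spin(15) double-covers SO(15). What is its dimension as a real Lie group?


Spin(n) double-covers SO(n); both have Lie algebra so(n) of dimension n(n-1)/2.
n = 15
n(n-1) = 15 * 14 = 210
dim Spin(15) = 210/2 = 105


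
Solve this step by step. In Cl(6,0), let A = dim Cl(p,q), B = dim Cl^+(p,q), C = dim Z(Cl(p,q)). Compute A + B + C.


n = 6 + 0 = 6
Total dim = 2^6 = 64
Even subalgebra dim = 2^5 = 32
n is even, so center dim = 1
Sum = 64 + 32 + 1 = 97


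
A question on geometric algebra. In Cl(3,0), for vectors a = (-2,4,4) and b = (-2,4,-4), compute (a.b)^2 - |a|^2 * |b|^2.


a . b = (-2)*(-2) + 4*4 + 4*(-4)
= 4 + 16 + (-16) = 4
|a|^2 = (-2)^2 + 4^2 + 4^2 = 36
|b|^2 = (-2)^2 + 4^2 + (-4)^2 = 36
(a.b)^2 = 4^2 = 16
|a|^2 * |b|^2 = 36 * 36 = 1296
Result = 16 - 1296 = -1280


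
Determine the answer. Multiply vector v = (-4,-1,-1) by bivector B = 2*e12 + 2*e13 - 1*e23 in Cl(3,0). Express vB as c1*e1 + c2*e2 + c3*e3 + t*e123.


vB has grade-1 (vector) and grade-3 (trivector) parts: vB = (v _| B) + (v ^ B).
Vector part <vB>_1:
  e1: -v2*b12 - v3*b13 = -(-1)*(2) - (-1)*(2) = 4
  e2: v1*b12 - v3*b23 = (-4)*(2) - (-1)*(-1) = -9
  e3: v1*b13 + v2*b23 = (-4)*(2) + (-1)*(-1) = -7
Trivector part <vB>_3:
  e123: v1*b23 - v2*b13 + v3*b12 = (-4)*(-1) - (-1)*(2) + (-1)*(2) = 4
vB = 4*e1 - 9*e2 - 7*e3 + 4*e123


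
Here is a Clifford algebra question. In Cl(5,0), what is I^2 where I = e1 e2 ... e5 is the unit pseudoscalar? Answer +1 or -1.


The pseudoscalar I = e1...e_n (product of all n generators) of Cl(p,q) satisfies I^2 = (-1)^(q + n(n-1)/2).
p = 5, q = 0, n = p + q = 5
n(n-1)/2 = 5 * 4 / 2 = 10
Exponent = q + n(n-1)/2 = 0 + 10 = 10
I^2 = (-1)^10 = +1


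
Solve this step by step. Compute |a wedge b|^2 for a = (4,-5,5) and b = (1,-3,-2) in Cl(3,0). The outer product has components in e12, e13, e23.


a wedge b = (a1*b2 - a2*b1)*e12 + (a1*b3 - a3*b1)*e13 + (a2*b3 - a3*b2)*e23
e12 coeff: 4*(-3) - (-5)*1 = -12 - (-5) = -7
e13 coeff: 4*(-2) - 5*1 = -8 - 5 = -13
e23 coeff: (-5)*(-2) - 5*(-3) = 10 - (-15) = 25
|a wedge b|^2 = (-7)^2 + (-13)^2 + 25^2
= 49 + 169 + 625
= 843


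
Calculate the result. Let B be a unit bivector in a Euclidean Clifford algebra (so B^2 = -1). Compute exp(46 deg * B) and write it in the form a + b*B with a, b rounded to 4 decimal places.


For a unit bivector B with B^2 = -1, the exponential series gives
e^(theta*B) = cos(theta) + sin(theta)*B (the GA analogue of Euler's formula).
theta = 46 degrees = 0.802851 rad
cos(46 deg) = 0.6947
sin(46 deg) = 0.7193
exp(theta*B) = 0.6947 + 0.7193*B


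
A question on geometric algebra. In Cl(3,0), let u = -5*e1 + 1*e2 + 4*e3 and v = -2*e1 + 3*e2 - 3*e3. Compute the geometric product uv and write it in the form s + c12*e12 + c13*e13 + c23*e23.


In Cl(3,0): e_i^2 = 1, e_ie_j = -e_je_i for i != j.
Scalar part = u . v = (-5)*(-2) + 1*3 + 4*(-3)
= 10 + 3 + (-12) = 1
e12 coeff = (-5)*3 - 1*(-2) = -15 - (-2) = -13
e13 coeff = (-5)*(-3) - 4*(-2) = 15 - (-8) = 23
e23 coeff = 1*(-3) - 4*3 = -3 - 12 = -15
uv = 1 - 13*e12 + 23*e13 - 15*e23


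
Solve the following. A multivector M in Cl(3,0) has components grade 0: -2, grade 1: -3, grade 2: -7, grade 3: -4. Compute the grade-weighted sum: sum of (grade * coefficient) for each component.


Grade-weighted sum = sum of grade_k * coefficient_k
0*(-2) = 0
1*(-3) = -3
2*(-7) = -14
3*(-4) = -12
Total = 0 + (-3) + (-14) + (-12) = -29


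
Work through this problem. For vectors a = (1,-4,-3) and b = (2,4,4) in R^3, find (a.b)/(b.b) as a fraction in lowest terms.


Projection coefficient = (a . b) / (b . b)
a . b = 1*2 + (-4)*4 + (-3)*4
= 2 + (-16) + (-12) = -26
b . b = 2^2 + 4^2 + 4^2
= 4 + 16 + 16 = 36
Coefficient = -26/36
In lowest terms: -13/18


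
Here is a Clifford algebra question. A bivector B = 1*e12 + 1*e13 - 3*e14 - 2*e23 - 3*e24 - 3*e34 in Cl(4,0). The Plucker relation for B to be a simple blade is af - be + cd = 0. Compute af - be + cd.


Plucker relation: af - be + cd
a*f = 1*(-3) = -3
b*e = 1*(-3) = -3
c*d = (-3)*(-2) = 6
af - be + cd = -3 - (-3) + 6
= 6


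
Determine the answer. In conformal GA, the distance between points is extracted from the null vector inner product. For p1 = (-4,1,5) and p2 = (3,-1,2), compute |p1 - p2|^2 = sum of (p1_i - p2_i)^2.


p1 - p2 = (-7, 2, 3)
|p1 - p2|^2 = (-7)^2 + 2^2 + 3^2
= 49 + 4 + 9
= 62


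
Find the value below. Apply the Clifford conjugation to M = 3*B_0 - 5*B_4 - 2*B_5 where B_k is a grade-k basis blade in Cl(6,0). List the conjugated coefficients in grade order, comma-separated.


Clifford conjugate sign for grade k: (-1)^(k(k+1)/2)
Grade 0: (-1)^(0*1/2) = (-1)^0 = 1, coeff 3 -> 3
Grade 4: (-1)^(4*5/2) = (-1)^10 = 1, coeff -5 -> -5
Grade 5: (-1)^(5*6/2) = (-1)^15 = -1, coeff -2 -> 2
Conjugated coefficients: 3, -5, 2


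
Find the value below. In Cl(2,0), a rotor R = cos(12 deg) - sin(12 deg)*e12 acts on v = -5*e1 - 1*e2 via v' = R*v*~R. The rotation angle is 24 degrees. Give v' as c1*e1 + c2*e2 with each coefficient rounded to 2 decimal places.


Rotor R = cos(12deg) - sin(12deg)*e12
Rotation angle theta = 2 * 12 = 24 degrees
v' = R*v*~R rotates v by theta.
cos(24deg) = 0.9135, sin(24deg) = 0.4067
v'_1 = -5*cos(24deg) - (-1)*sin(24deg)
= -5*0.9135 - (-1)*0.4067
= -4.16
v'_2 = -5*sin(24deg) + (-1)*cos(24deg)
= -5*0.4067 + (-1)*0.9135
= -2.95
v' = -4.16*e1 - 2.95*e2


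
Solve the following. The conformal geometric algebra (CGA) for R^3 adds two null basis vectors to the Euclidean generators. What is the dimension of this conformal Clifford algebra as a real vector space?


The conformal model of R^3 uses Cl(4,1): the 3 Euclidean generators plus two extra orthogonal generators e+ (e+^2 = +1) and e- (e-^2 = -1), from which the null vectors e0, einf are built.
Number of generators m = 3 + 2 = 5.
dim Cl(p,q) = 2^m = 2^5 = 32


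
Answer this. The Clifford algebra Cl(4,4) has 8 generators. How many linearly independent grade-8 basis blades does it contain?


Number of grade-k basis blades in Cl(p,q) with n = p + q is C(n, k).
n = 4 + 4 = 8
C(8, 8) = 8! / (8! * 0!)
= 40320 / (40320 * 1)
= 1


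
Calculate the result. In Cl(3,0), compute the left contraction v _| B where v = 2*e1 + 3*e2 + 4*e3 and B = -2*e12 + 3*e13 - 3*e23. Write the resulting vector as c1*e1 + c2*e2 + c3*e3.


Left contraction v _| B = <vB>_1 (grade-1 part of the geometric product vB).
Using e1_|e12 = e2, e2_|e12 = -e1, e1_|e13 = e3, e3_|e13 = -e1, e2_|e23 = e3, e3_|e23 = -e2:
e1 coeff: -v2*b12 - v3*b13 = -(3)*(-2) - (4)*(3) = -6
e2 coeff: v1*b12 - v3*b23 = (2)*(-2) - (4)*(-3) = 8
e3 coeff: v1*b13 + v2*b23 = (2)*(3) + (3)*(-3) = -3
v _| B = -6*e1 + 8*e2 - 3*e3


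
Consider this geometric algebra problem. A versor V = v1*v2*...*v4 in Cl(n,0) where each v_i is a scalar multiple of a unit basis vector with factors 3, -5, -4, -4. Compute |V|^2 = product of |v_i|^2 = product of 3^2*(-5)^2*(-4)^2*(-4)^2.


Each vector v_i has |v_i|^2 = s_i^2
Squared scales: 3^2 = 9, (-5)^2 = 25, (-4)^2 = 16, (-4)^2 = 16
|V|^2 = 9 * 25 * 16 * 16
= 57600


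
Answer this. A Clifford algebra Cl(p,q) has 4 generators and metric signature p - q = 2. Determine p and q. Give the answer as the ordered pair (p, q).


We need p + q = 4 and p - q = 2.
Adding: 2p = 4 + 2 = 6, so p = 3.
Then q = 4 - 3 = 1.
(p, q) = (3, 1)


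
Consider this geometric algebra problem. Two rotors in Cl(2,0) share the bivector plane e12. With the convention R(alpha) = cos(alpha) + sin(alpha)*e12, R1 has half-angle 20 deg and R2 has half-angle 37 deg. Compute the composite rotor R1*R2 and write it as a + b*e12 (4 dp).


Same-plane rotors commute and their half-angles add:
R1*R2 = cos(a1 + a2) + sin(a1 + a2)*e12.
a1 + a2 = 20 + 37 = 57 deg
cos(57 deg) = 0.5446
sin(57 deg) = 0.8387
R1*R2 = 0.5446 + 0.8387*e12


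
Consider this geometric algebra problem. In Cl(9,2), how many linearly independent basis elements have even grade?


Even subalgebra dimension = 2^(n-1)
n = 9 + 2 = 11
2^(11 - 1) = 2^10 = 1024
Verification: sum of C(11,k) for even k = 1 + 55 + 330 + 462 + 165 + 11 = 1024
Result = 1024


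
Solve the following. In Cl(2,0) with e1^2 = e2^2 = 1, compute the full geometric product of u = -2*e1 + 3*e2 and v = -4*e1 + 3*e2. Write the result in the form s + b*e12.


Expand: (-2*e1 + 3*e2)(-4*e1 + 3*e2)
= (-2)*(-4)*e1e1 + (-2)*3*e1e2 + 3*(-4)*e2e1 + 3*3*e2e2
Using e1^2 = e2^2 = 1, e2e1 = -e1e2:
Scalar part s = (-2)*(-4) + 3*3 = 8 + 9 = 17
Bivector part b = (-2)*3 - 3*(-4) = -6 - (-12) = 6
uv = 17 + 6*e12


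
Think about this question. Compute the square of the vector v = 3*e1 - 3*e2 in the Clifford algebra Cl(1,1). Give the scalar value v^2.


v^2 = sum of c_i^2 * e_i^2
Positive signature terms (e_i^2 = +1): 3^2 = 9
Negative signature terms (e_j^2 = -1): (-3)^2 = 9
v^2 = 9 - 9 = 0


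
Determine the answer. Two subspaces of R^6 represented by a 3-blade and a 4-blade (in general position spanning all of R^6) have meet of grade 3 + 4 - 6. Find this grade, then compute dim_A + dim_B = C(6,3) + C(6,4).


Meet grade = grade(A) + grade(B) - n
= 3 + 4 - 6 = 1
C(6,3) = 20
C(6,4) = 15
dim_A + dim_B = 20 + 15 = 35


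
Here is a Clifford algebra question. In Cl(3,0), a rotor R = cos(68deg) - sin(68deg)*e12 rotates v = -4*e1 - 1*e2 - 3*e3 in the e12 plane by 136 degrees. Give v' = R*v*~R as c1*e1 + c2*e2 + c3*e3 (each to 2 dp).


Rotor R = cos(68deg) - sin(68deg)*e12
Rotation angle theta = 2 * 68 = 136 degrees in the e12 plane (e1 -> e2).
The component perpendicular to the plane (e3) is invariant: v'_3 = v3 = -3.00
cos(136deg) = -0.7193, sin(136deg) = 0.6947
v'_1 = v1*cos(theta) - v2*sin(theta) = -4*(-0.7193) - (-1)*0.6947 = 3.57
v'_2 = v1*sin(theta) + v2*cos(theta) = -4*0.6947 + (-1)*(-0.7193) = -2.06
v' = 3.57*e1 - 2.06*e2 - 3.00*e3


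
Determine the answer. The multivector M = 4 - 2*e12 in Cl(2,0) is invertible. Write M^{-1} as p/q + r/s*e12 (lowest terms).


M = 4 - 2*e12, where e12^2 = -1.
Since M commutes with its reverse ~M = a - b*e12, M * ~M = a^2 - b^2*e12^2 = a^2 + b^2.
So M^{-1} = ~M / (a^2 + b^2) = (a - b*e12)/(a^2 + b^2).
a^2 + b^2 = 16 + 4 = 20
Scalar part = 4/20 = 1/5
Bivector coeff = 2/20 = 1/10
M^{-1} = 1/5 + 1/10*e12


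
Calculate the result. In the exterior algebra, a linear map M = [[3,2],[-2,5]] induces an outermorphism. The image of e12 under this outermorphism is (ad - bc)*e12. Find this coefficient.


The outermorphism of a linear map f sends e1^e2 to f(e1)^f(e2).
f(e1) = 3*e1 - 2*e2
f(e2) = 2*e1 + 5*e2
f(e1) ^ f(e2) = (3*e1 - 2*e2) ^ (2*e1 + 5*e2)
= 3*5*e12 + (-2)*2*e21
= (15 - (-4))*e12
= 19*e12
Coefficient = 19


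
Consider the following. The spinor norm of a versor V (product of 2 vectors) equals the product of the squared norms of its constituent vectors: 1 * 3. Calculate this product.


Spinor norm N(V) = |v1|^2 * |v2|^2 * ... * |v2|^2
= 1 * 3
Running product: 1, 3
N(V) = 3


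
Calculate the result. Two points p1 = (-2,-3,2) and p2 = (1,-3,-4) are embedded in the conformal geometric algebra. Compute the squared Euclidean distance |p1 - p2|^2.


p1 - p2 = (-3, 0, 6)
|p1 - p2|^2 = (-3)^2 + 0^2 + 6^2
= 9 + 0 + 36
= 45


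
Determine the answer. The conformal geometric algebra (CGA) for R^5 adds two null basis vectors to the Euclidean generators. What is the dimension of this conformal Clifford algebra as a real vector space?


The conformal model of R^5 uses Cl(6,1): the 5 Euclidean generators plus two extra orthogonal generators e+ (e+^2 = +1) and e- (e-^2 = -1), from which the null vectors e0, einf are built.
Number of generators m = 5 + 2 = 7.
dim Cl(p,q) = 2^m = 2^7 = 128


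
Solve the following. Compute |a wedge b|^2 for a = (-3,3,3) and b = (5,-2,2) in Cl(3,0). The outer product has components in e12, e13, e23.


a wedge b = (a1*b2 - a2*b1)*e12 + (a1*b3 - a3*b1)*e13 + (a2*b3 - a3*b2)*e23
e12 coeff: (-3)*(-2) - 3*5 = 6 - 15 = -9
e13 coeff: (-3)*2 - 3*5 = -6 - 15 = -21
e23 coeff: 3*2 - 3*(-2) = 6 - (-6) = 12
|a wedge b|^2 = (-9)^2 + (-21)^2 + 12^2
= 81 + 441 + 144
= 666


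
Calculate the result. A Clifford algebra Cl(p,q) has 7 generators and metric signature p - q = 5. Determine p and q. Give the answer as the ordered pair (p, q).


We need p + q = 7 and p - q = 5.
Adding: 2p = 7 + 5 = 12, so p = 6.
Then q = 7 - 6 = 1.
(p, q) = (6, 1)


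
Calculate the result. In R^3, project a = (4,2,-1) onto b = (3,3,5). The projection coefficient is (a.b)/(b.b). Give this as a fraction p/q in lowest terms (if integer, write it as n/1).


Projection coefficient = (a . b) / (b . b)
a . b = 4*3 + 2*3 + (-1)*5
= 12 + 6 + (-5) = 13
b . b = 3^2 + 3^2 + 5^2
= 9 + 9 + 25 = 43
Coefficient = 13/43
In lowest terms: 13/43
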